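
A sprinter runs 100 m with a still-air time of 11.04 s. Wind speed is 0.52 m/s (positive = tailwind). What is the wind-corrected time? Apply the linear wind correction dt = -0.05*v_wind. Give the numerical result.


dt = -0.05 * v_wind = -0.05 * 0.52 = -0.026 s
t_corrected = t_still + dt = 11.04 + (-0.026)
t_corrected = 11.014 s

11.014 s


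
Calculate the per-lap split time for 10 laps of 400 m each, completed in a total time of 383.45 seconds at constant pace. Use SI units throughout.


Split time = total_time / n_laps = 383.45 / 10
Split time = 38.345 s per lap

38.345 s


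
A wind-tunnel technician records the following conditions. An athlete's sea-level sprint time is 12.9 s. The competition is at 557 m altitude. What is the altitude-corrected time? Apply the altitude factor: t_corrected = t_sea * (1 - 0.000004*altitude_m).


Correction factor = 1 - 0.000004 * 557 = 0.997772
t_corrected = t_sea * factor = 12.9 * 0.997772
t_corrected = 12.8713 s

12.8713 s


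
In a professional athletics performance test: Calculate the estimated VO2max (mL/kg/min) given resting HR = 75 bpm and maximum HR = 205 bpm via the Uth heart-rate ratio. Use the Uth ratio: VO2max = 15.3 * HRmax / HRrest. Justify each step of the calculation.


VO2max = 15.3 * HRmax / HRrest
VO2max = 15.3 * 205 / 75
VO2max = 3136.5 / 75 = 41.82 mL/kg/min

41.82 mL/kg/min


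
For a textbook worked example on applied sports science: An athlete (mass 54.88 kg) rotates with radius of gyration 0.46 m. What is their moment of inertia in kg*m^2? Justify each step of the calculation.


I = m * k^2
I = 54.88 * 0.46^2
I = 54.88 * 0.2116 = 11.6126 kg*m^2

11.6126 kg*m^2


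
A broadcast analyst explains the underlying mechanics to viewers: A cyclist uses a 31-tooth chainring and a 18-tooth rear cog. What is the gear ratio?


GR = front_teeth / rear_teeth
GR = 31 / 18
GR = 1.7222

1.7222


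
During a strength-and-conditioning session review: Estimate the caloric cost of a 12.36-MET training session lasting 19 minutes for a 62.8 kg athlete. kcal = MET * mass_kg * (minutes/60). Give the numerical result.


kcal = MET * mass * time_hr
Convert time: 19 min = 0.3167 hr
kcal = 12.36 * 62.8 * 0.3167
kcal = 245.7992 kcal

245.7992 kcal


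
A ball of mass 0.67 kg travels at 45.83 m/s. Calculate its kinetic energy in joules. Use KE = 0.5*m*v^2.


KE = 0.5 * m * v^2
KE = 0.5 * 0.67 * 45.83^2
KE = 0.5 * 0.67 * 2100.3889 = 703.6303 J

703.6303 J


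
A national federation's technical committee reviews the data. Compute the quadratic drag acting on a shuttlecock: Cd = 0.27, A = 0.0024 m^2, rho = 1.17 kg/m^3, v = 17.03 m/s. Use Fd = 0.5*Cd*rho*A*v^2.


Fd = 0.5 * Cd * rho * A * v^2
Fd = 0.5 * 0.27 * 1.17 * 0.0024 * 17.03^2
v^2 = 290.0209
Fd = 0.5 * 0.27 * 1.17 * 0.0024 * 290.0209 = 0.1099 N

0.1099 N


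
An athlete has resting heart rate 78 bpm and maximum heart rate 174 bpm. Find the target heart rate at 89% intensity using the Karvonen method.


Target = HRrest + pct*(HRmax - HRrest)
Heart rate reserve = HRmax - HRrest = 174 - 78 = 96 bpm
Fraction = 89% = 0.89
Target = 78 + 0.89 * 96
Target = 78 + 85.44 = 163.44 bpm

163.44 bpm


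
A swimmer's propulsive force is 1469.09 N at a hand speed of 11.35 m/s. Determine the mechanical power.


P = F * v
P = 1469.09 * 11.35
P = 16674.1715 W

16674.1715 W


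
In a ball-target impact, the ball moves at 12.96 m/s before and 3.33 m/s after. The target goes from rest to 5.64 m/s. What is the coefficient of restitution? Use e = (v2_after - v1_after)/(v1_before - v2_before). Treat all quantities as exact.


e = (v2_after - v1_after) / (v1_before - v2_before)
Numerator = 5.64 - 3.33 = 2.31
Denominator = 12.96 - 0 = 12.96
e = 2.31 / 12.96 = 0.1782

0.1782


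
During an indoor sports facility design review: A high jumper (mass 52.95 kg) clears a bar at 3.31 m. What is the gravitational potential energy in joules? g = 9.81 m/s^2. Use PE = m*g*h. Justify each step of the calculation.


PE = m * g * h
PE = 52.95 * 9.81 * 3.31
PE = 519.4395 * 3.31 = 1719.3447 J

1719.3447 J


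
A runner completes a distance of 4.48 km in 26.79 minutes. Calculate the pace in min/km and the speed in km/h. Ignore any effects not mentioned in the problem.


Pace = time / distance = 26.79 min / 4.48 km = 5.9799 min/km
Speed = distance / time_in_hours = 4.48 / 0.4465 hr
Speed = 10.0336 km/h

5.9799 min/km, 10.0336 km/h


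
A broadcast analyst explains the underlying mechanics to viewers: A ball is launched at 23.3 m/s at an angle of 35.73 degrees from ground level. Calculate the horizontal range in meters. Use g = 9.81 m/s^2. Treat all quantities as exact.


R = v^2 * sin(2*theta) / g
Convert angle to radians: theta = 35.73 deg = 0.6236 rad
sin(2*theta) = sin(1.2472) = 0.9481
R = 23.3^2 * 0.9481 / 9.81
R = 542.89 * 0.9481 / 9.81 = 52.4684 m

52.4684 m


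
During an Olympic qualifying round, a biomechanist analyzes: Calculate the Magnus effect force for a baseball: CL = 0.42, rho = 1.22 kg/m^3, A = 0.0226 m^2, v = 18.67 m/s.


FM = 0.5 * CL * rho * A * v^2
FM = 0.5 * 0.42 * 1.22 * 0.0226 * 18.67^2
v^2 = 348.5689
FM = 0.5 * 0.42 * 1.22 * 0.0226 * 348.5689 = 2.0183 N

2.0183 N


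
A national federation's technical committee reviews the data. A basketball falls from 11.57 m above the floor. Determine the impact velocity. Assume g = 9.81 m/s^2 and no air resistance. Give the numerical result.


v = sqrt(2 * g * h)
v = sqrt(2 * 9.81 * 11.57)
v = sqrt(227.0034) = 15.0666 m/s

15.0666 m/s


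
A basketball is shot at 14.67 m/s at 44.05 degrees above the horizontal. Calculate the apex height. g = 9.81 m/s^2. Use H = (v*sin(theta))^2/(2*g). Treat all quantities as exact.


H = (v*sin(theta))^2 / (2*g)
vy = v*sin(theta) = 14.67 * sin(44.05 deg) = 10.1998 m/s
H = vy^2 / (2*g) = 104.0368 / (2*9.81)
H = 104.0368 / 19.62 = 5.3026 m

5.3026 m


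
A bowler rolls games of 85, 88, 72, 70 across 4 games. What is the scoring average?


Average = sum / n
Sum = 315
Average = 315 / 4 = 78.75

78.75


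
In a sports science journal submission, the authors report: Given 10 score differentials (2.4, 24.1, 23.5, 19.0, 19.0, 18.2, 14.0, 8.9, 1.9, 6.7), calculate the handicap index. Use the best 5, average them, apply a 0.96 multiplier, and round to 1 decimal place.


All differentials: 2.4, 24.1, 23.5, 19.0, 19.0, 18.2, 14.0, 8.9, 1.9, 6.7
Sorted: 1.9, 2.4, 6.7, 8.9, 14.0, 18.2, 19.0, 19.0, 23.5, 24.1
Best 5: 1.9, 2.4, 6.7, 8.9, 14.0
Average of best = 33.9 / 5 = 6.78
Raw index = 6.78 * 0.96 = 6.5088
Handicap index = round(6.5088, 1) = 6.5

6.5


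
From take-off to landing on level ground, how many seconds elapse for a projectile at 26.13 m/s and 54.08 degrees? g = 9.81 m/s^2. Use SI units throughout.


T = 2*v*sin(theta)/g
sin(theta) = sin(54.08 deg) = 0.8098
T = 2*26.13*0.8098 / 9.81
T = 42.3221 / 9.81 = 4.3142 s

4.3142 s


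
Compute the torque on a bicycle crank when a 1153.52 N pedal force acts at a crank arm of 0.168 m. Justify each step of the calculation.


tau = F * d
tau = 1153.52 * 0.168
tau = 193.7914 N*m

193.7914 N*m


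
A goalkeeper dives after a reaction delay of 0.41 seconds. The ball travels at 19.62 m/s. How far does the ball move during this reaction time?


d = v * t
d = 19.62 * 0.41
d = 8.0442 m

8.0442 m


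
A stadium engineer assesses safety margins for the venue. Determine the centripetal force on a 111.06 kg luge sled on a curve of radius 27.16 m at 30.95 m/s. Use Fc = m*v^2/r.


Fc = m * v^2 / r
v^2 = 30.95^2 = 957.9025
Fc = 111.06 * 957.9025 / 27.16
Fc = 106384.6516 / 27.16 = 3916.9607 N

3916.9607 N


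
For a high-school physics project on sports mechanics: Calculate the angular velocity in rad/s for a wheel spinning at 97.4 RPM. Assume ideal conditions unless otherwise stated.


omega = RPM * 2 * pi / 60
omega = 97.4 * 2 * 3.14159 / 60
omega = 611.9822 / 60 = 10.1997 rad/s

10.1997 rad/s


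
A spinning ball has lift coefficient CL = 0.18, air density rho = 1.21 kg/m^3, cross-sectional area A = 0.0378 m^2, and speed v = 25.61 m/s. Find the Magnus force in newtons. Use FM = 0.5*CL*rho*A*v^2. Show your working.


FM = 0.5 * CL * rho * A * v^2
FM = 0.5 * 0.18 * 1.21 * 0.0378 * 25.61^2
v^2 = 655.8721
FM = 0.5 * 0.18 * 1.21 * 0.0378 * 655.8721 = 2.6998 N

2.6998 N


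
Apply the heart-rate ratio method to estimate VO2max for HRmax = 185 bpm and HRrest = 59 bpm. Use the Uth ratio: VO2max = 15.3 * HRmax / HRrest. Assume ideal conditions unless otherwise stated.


VO2max = 15.3 * HRmax / HRrest
VO2max = 15.3 * 185 / 59
VO2max = 2830.5 / 59 = 47.9746 mL/kg/min

47.9746 mL/kg/min


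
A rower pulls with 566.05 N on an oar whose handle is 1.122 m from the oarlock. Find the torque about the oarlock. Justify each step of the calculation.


tau = F * d
tau = 566.05 * 1.122
tau = 635.1081 N*m

635.1081 N*m


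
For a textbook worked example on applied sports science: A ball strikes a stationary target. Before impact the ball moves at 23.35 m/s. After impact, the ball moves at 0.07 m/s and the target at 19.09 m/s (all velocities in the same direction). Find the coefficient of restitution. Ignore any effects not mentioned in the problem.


e = (v2_after - v1_after) / (v1_before - v2_before)
Numerator = 19.09 - 0.07 = 19.02
Denominator = 23.35 - 0 = 23.35
e = 19.02 / 23.35 = 0.8146

0.8146


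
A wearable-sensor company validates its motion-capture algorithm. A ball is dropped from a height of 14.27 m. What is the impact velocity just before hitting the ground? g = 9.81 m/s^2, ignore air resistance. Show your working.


v = sqrt(2 * g * h)
v = sqrt(2 * 9.81 * 14.27)
v = sqrt(279.9774) = 16.7325 m/s

16.7325 m/s


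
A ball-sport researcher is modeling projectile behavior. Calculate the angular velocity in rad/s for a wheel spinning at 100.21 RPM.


omega = RPM * 2 * pi / 60
omega = 100.21 * 2 * 3.14159 / 60
omega = 629.638 / 60 = 10.494 rad/s

10.494 rad/s


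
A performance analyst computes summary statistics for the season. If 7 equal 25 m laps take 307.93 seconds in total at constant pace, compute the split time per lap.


Split time = total_time / n_laps = 307.93 / 7
Split time = 43.99 s per lap

43.99 s


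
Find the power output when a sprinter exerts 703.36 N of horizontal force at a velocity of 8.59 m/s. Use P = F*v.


P = F * v
P = 703.36 * 8.59
P = 6041.8624 W

6041.8624 W


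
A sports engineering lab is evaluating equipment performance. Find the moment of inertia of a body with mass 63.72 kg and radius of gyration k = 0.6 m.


I = m * k^2
I = 63.72 * 0.6^2
I = 63.72 * 0.36 = 22.9392 kg*m^2

22.9392 kg*m^2


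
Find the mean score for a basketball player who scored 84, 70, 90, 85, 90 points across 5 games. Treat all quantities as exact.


Average = sum / n
Sum = 419
Average = 419 / 5 = 83.8

83.8


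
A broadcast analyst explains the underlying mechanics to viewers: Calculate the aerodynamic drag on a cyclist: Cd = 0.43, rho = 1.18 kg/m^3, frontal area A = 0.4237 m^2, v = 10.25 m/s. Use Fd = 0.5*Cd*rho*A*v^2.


Fd = 0.5 * Cd * rho * A * v^2
Fd = 0.5 * 0.43 * 1.18 * 0.4237 * 10.25^2
v^2 = 105.0625
Fd = 0.5 * 0.43 * 1.18 * 0.4237 * 105.0625 = 11.2935 N

11.2935 N


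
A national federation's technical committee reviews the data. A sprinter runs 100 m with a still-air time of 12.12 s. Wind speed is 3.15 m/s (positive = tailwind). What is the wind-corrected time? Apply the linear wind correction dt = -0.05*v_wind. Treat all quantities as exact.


dt = -0.05 * v_wind = -0.05 * 3.15 = -0.1575 s
t_corrected = t_still + dt = 12.12 + (-0.1575)
t_corrected = 11.9625 s

11.9625 s


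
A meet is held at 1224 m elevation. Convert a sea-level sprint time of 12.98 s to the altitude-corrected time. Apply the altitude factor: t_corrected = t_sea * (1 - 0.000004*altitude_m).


Correction factor = 1 - 0.000004 * 1224 = 0.995104
t_corrected = t_sea * factor = 12.98 * 0.995104
t_corrected = 12.9164 s

12.9164 s


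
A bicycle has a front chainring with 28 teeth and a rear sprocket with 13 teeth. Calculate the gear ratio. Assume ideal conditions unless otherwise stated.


GR = front_teeth / rear_teeth
GR = 28 / 13
GR = 2.1538

2.1538


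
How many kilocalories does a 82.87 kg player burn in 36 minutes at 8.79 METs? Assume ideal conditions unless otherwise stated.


kcal = MET * mass * time_hr
Convert time: 36 min = 0.6 hr
kcal = 8.79 * 82.87 * 0.6
kcal = 437.0564 kcal

437.0564 kcal


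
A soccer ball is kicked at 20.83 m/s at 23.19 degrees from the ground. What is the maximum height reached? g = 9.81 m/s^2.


H = (v*sin(theta))^2 / (2*g)
vy = v*sin(theta) = 20.83 * sin(23.19 deg) = 8.2025 m/s
H = vy^2 / (2*g) = 67.2805 / (2*9.81)
H = 67.2805 / 19.62 = 3.4292 m

3.4292 m


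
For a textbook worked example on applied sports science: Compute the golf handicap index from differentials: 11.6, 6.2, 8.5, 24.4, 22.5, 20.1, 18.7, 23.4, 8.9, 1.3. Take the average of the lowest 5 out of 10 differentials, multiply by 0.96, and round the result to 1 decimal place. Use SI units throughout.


All differentials: 11.6, 6.2, 8.5, 24.4, 22.5, 20.1, 18.7, 23.4, 8.9, 1.3
Sorted: 1.3, 6.2, 8.5, 8.9, 11.6, 18.7, 20.1, 22.5, 23.4, 24.4
Best 5: 1.3, 6.2, 8.5, 8.9, 11.6
Average of best = 36.5 / 5 = 7.3
Raw index = 7.3 * 0.96 = 7.008
Handicap index = round(7.008, 1) = 7.0

7.0


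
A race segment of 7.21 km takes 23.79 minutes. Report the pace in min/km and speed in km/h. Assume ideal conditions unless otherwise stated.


Pace = time / distance = 23.79 min / 7.21 km = 3.2996 min/km
Speed = distance / time_in_hours = 7.21 / 0.3965 hr
Speed = 18.1841 km/h

3.2996 min/km, 18.1841 km/h


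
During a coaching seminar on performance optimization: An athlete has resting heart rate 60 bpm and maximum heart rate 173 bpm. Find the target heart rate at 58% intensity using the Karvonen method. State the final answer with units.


Target = HRrest + pct*(HRmax - HRrest)
Heart rate reserve = HRmax - HRrest = 173 - 60 = 113 bpm
Fraction = 58% = 0.58
Target = 60 + 0.58 * 113
Target = 60 + 65.54 = 125.54 bpm

125.54 bpm


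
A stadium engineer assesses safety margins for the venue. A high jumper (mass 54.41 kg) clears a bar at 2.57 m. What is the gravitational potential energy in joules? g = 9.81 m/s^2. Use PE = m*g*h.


PE = m * g * h
PE = 54.41 * 9.81 * 2.57
PE = 533.7621 * 2.57 = 1371.7686 J

1371.7686 J


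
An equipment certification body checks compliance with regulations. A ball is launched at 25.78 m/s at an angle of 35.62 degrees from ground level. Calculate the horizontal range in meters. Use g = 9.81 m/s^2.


R = v^2 * sin(2*theta) / g
Convert angle to radians: theta = 35.62 deg = 0.6217 rad
sin(2*theta) = sin(1.2434) = 0.9469
R = 25.78^2 * 0.9469 / 9.81
R = 664.6084 * 0.9469 / 9.81 = 64.1489 m

64.1489 m


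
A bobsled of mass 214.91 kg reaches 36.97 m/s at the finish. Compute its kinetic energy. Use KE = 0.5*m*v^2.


KE = 0.5 * m * v^2
KE = 0.5 * 214.91 * 36.97^2
KE = 0.5 * 214.91 * 1366.7809 = 146867.4416 J

146867.4416 J


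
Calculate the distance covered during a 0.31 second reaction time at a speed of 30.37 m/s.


d = v * t
d = 30.37 * 0.31
d = 9.4147 m

9.4147 m


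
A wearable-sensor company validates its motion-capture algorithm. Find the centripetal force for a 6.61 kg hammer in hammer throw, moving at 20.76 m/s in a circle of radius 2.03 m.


Fc = m * v^2 / r
v^2 = 20.76^2 = 430.9776
Fc = 6.61 * 430.9776 / 2.03
Fc = 2848.7619 / 2.03 = 1403.331 N

1403.331 N


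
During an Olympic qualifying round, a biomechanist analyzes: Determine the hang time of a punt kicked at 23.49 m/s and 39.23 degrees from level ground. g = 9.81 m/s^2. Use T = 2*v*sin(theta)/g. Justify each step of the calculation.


T = 2*v*sin(theta)/g
sin(theta) = sin(39.23 deg) = 0.6324
T = 2*23.49*0.6324 / 9.81
T = 29.7118 / 9.81 = 3.0287 s

3.0287 s


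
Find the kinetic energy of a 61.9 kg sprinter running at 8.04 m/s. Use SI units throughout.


KE = 0.5 * m * v^2
KE = 0.5 * 61.9 * 8.04^2
KE = 0.5 * 61.9 * 64.6416 = 2000.6575 J

2000.6575 J


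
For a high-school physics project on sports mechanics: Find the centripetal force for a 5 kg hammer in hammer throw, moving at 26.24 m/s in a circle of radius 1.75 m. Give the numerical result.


Fc = m * v^2 / r
v^2 = 26.24^2 = 688.5376
Fc = 5 * 688.5376 / 1.75
Fc = 3442.688 / 1.75 = 1967.2503 N

1967.2503 N


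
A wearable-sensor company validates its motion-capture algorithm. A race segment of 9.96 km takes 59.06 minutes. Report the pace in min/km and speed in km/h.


Pace = time / distance = 59.06 min / 9.96 km = 5.9297 min/km
Speed = distance / time_in_hours = 9.96 / 0.9843 hr
Speed = 10.1185 km/h

5.9297 min/km, 10.1185 km/h


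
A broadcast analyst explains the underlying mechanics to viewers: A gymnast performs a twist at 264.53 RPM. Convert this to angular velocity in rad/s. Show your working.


omega = RPM * 2 * pi / 60
omega = 264.53 * 2 * 3.14159 / 60
omega = 1662.091 / 60 = 27.7015 rad/s

27.7015 rad/s


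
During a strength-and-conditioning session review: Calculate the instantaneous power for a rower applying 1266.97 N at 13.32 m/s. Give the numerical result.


P = F * v
P = 1266.97 * 13.32
P = 16876.0404 W

16876.0404 W


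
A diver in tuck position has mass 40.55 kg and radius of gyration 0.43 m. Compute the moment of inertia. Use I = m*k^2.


I = m * k^2
I = 40.55 * 0.43^2
I = 40.55 * 0.1849 = 7.4977 kg*m^2

7.4977 kg*m^2


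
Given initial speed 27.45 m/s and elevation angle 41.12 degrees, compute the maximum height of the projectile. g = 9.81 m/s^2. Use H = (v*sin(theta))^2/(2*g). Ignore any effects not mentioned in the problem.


H = (v*sin(theta))^2 / (2*g)
vy = v*sin(theta) = 27.45 * sin(41.12 deg) = 18.0522 m/s
H = vy^2 / (2*g) = 325.8808 / (2*9.81)
H = 325.8808 / 19.62 = 16.6096 m

16.6096 m


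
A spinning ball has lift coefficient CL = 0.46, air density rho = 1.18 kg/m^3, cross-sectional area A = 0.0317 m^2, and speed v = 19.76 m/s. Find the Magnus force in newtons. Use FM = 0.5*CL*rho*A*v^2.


FM = 0.5 * CL * rho * A * v^2
FM = 0.5 * 0.46 * 1.18 * 0.0317 * 19.76^2
v^2 = 390.4576
FM = 0.5 * 0.46 * 1.18 * 0.0317 * 390.4576 = 3.3593 N

3.3593 N


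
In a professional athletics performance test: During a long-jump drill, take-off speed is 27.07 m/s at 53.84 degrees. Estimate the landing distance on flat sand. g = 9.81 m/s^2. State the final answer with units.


R = v^2 * sin(2*theta) / g
Convert angle to radians: theta = 53.84 deg = 0.9397 rad
sin(2*theta) = sin(1.8794) = 0.9528
R = 27.07^2 * 0.9528 / 9.81
R = 732.7849 * 0.9528 / 9.81 = 71.1696 m

71.1696 m


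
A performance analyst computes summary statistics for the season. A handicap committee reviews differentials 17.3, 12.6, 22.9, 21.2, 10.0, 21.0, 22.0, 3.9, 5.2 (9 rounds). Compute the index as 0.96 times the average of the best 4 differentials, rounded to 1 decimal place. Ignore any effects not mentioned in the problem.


All differentials: 17.3, 12.6, 22.9, 21.2, 10.0, 21.0, 22.0, 3.9, 5.2
Sorted: 3.9, 5.2, 10.0, 12.6, 17.3, 21.0, 21.2, 22.0, 22.9
Best 4: 3.9, 5.2, 10.0, 12.6
Average of best = 31.7 / 4 = 7.925
Raw index = 7.925 * 0.96 = 7.608
Handicap index = round(7.608, 1) = 7.6

7.6


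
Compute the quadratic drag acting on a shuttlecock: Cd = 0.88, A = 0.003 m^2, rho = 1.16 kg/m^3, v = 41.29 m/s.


Fd = 0.5 * Cd * rho * A * v^2
Fd = 0.5 * 0.88 * 1.16 * 0.003 * 41.29^2
v^2 = 1704.8641
Fd = 0.5 * 0.88 * 1.16 * 0.003 * 1704.8641 = 2.6105 N

2.6105 N


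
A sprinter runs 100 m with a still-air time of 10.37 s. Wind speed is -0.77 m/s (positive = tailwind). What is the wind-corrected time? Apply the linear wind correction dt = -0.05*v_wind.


dt = -0.05 * v_wind = -0.05 * -0.77 = 0.0385 s
t_corrected = t_still + dt = 10.37 + (0.0385)
t_corrected = 10.4085 s

10.4085 s


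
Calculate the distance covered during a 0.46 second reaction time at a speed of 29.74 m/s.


d = v * t
d = 29.74 * 0.46
d = 13.6804 m

13.6804 m


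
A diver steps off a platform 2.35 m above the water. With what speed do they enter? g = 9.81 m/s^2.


v = sqrt(2 * g * h)
v = sqrt(2 * 9.81 * 2.35)
v = sqrt(46.107) = 6.7902 m/s

6.7902 m/s


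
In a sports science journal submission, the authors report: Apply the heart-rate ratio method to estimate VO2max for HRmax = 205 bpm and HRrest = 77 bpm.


VO2max = 15.3 * HRmax / HRrest
VO2max = 15.3 * 205 / 77
VO2max = 3136.5 / 77 = 40.7338 mL/kg/min

40.7338 mL/kg/min


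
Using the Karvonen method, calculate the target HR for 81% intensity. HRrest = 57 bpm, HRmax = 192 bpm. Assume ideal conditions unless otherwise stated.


Target = HRrest + pct*(HRmax - HRrest)
Heart rate reserve = HRmax - HRrest = 192 - 57 = 135 bpm
Fraction = 81% = 0.81
Target = 57 + 0.81 * 135
Target = 57 + 109.35 = 166.35 bpm

166.35 bpm


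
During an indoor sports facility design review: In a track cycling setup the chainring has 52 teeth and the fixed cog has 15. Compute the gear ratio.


GR = front_teeth / rear_teeth
GR = 52 / 15
GR = 3.4667

3.4667


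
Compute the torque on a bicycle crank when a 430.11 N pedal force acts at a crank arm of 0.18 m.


tau = F * d
tau = 430.11 * 0.18
tau = 77.4198 N*m

77.4198 N*m


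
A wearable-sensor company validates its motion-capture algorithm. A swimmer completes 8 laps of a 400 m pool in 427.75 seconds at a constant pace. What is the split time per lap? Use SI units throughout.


Split time = total_time / n_laps = 427.75 / 8
Split time = 53.4688 s per lap

53.4688 s


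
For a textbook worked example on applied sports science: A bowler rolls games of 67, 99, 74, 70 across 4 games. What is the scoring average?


Average = sum / n
Sum = 310
Average = 310 / 4 = 77.5

77.5


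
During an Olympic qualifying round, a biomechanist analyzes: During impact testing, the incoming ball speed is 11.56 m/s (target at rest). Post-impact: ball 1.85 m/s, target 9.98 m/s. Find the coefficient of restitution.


e = (v2_after - v1_after) / (v1_before - v2_before)
Numerator = 9.98 - 1.85 = 8.13
Denominator = 11.56 - 0 = 11.56
e = 8.13 / 11.56 = 0.7033

0.7033


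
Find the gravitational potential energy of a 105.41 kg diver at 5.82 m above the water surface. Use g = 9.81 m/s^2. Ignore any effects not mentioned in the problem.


PE = m * g * h
PE = 105.41 * 9.81 * 5.82
PE = 1034.0721 * 5.82 = 6018.2996 J

6018.2996 J


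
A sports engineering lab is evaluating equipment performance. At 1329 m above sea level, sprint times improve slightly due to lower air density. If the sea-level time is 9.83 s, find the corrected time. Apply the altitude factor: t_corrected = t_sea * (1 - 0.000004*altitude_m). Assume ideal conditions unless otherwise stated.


Correction factor = 1 - 0.000004 * 1329 = 0.994684
t_corrected = t_sea * factor = 9.83 * 0.994684
t_corrected = 9.7777 s

9.7777 s


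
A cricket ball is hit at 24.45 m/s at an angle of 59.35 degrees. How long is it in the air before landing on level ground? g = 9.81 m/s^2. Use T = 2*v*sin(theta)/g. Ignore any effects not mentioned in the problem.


T = 2*v*sin(theta)/g
sin(theta) = sin(59.35 deg) = 0.8603
T = 2*24.45*0.8603 / 9.81
T = 42.0685 / 9.81 = 4.2883 s

4.2883 s


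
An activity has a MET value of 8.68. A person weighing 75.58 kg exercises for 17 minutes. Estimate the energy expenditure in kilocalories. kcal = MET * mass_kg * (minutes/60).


kcal = MET * mass * time_hr
Convert time: 17 min = 0.2833 hr
kcal = 8.68 * 75.58 * 0.2833
kcal = 185.8764 kcal

185.8764 kcal


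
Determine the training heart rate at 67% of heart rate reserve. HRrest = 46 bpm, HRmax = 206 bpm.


Target = HRrest + pct*(HRmax - HRrest)
Heart rate reserve = HRmax - HRrest = 206 - 46 = 160 bpm
Fraction = 67% = 0.67
Target = 46 + 0.67 * 160
Target = 46 + 107.2 = 153.2 bpm

153.2 bpm


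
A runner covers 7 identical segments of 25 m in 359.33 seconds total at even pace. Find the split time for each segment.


Split time = total_time / n_laps = 359.33 / 7
Split time = 51.3329 s per lap

51.3329 s


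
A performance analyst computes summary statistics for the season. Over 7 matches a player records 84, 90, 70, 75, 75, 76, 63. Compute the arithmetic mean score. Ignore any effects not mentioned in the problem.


Average = sum / n
Sum = 533
Average = 533 / 7 = 76.1429

76.1429


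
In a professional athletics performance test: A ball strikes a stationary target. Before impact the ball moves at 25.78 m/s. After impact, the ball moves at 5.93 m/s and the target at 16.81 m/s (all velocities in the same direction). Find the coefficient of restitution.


e = (v2_after - v1_after) / (v1_before - v2_before)
Numerator = 16.81 - 5.93 = 10.88
Denominator = 25.78 - 0 = 25.78
e = 10.88 / 25.78 = 0.422

0.422


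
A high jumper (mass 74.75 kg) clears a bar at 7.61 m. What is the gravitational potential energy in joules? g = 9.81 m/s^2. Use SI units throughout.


PE = m * g * h
PE = 74.75 * 9.81 * 7.61
PE = 733.2975 * 7.61 = 5580.394 J

5580.394 J


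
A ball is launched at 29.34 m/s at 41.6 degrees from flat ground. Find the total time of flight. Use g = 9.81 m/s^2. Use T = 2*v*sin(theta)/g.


T = 2*v*sin(theta)/g
sin(theta) = sin(41.6 deg) = 0.6639
T = 2*29.34*0.6639 / 9.81
T = 38.9592 / 9.81 = 3.9714 s

3.9714 s


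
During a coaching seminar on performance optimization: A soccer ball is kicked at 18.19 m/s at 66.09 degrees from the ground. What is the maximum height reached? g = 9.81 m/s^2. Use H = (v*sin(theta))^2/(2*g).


H = (v*sin(theta))^2 / (2*g)
vy = v*sin(theta) = 18.19 * sin(66.09 deg) = 16.629 m/s
H = vy^2 / (2*g) = 276.5234 / (2*9.81)
H = 276.5234 / 19.62 = 14.094 m

14.094 m


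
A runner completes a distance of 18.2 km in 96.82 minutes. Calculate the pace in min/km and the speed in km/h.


Pace = time / distance = 96.82 min / 18.2 km = 5.3198 min/km
Speed = distance / time_in_hours = 18.2 / 1.6137 hr
Speed = 11.2787 km/h

5.3198 min/km, 11.2787 km/h


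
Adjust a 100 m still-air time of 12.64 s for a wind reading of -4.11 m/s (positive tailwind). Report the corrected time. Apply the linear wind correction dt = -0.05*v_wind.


dt = -0.05 * v_wind = -0.05 * -4.11 = 0.2055 s
t_corrected = t_still + dt = 12.64 + (0.2055)
t_corrected = 12.8455 s

12.8455 s


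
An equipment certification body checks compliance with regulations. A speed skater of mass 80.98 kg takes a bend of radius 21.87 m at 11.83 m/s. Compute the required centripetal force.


Fc = m * v^2 / r
v^2 = 11.83^2 = 139.9489
Fc = 80.98 * 139.9489 / 21.87
Fc = 11333.0619 / 21.87 = 518.2013 N

518.2013 N


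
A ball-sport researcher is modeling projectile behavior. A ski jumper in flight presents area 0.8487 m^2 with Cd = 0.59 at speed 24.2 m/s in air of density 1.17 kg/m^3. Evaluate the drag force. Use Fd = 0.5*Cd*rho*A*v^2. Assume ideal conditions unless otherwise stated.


Fd = 0.5 * Cd * rho * A * v^2
Fd = 0.5 * 0.59 * 1.17 * 0.8487 * 24.2^2
v^2 = 585.64
Fd = 0.5 * 0.59 * 1.17 * 0.8487 * 585.64 = 171.5508 N

171.5508 N


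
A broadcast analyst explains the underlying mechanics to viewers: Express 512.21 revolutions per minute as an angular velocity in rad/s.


omega = RPM * 2 * pi / 60
omega = 512.21 * 2 * 3.14159 / 60
omega = 3218.3103 / 60 = 53.6385 rad/s

53.6385 rad/s


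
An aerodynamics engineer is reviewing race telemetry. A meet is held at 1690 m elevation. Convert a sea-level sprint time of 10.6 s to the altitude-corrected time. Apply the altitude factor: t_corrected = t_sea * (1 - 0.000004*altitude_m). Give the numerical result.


Correction factor = 1 - 0.000004 * 1690 = 0.99324
t_corrected = t_sea * factor = 10.6 * 0.99324
t_corrected = 10.5283 s

10.5283 s


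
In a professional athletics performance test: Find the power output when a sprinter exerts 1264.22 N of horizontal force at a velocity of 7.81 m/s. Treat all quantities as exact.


P = F * v
P = 1264.22 * 7.81
P = 9873.5582 W

9873.5582 W


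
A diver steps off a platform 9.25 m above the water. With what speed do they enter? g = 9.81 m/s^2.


v = sqrt(2 * g * h)
v = sqrt(2 * 9.81 * 9.25)
v = sqrt(181.485) = 13.4716 m/s

13.4716 m/s


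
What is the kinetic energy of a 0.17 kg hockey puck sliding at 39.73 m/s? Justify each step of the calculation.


KE = 0.5 * m * v^2
KE = 0.5 * 0.17 * 39.73^2
KE = 0.5 * 0.17 * 1578.4729 = 134.1702 J

134.1702 J


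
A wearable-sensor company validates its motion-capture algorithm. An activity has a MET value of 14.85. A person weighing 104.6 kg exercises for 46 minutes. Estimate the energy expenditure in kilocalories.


kcal = MET * mass * time_hr
Convert time: 46 min = 0.7667 hr
kcal = 14.85 * 104.6 * 0.7667
kcal = 1190.871 kcal

1190.871 kcal


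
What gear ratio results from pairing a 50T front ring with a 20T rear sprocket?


GR = front_teeth / rear_teeth
GR = 50 / 20
GR = 2.5

2.5


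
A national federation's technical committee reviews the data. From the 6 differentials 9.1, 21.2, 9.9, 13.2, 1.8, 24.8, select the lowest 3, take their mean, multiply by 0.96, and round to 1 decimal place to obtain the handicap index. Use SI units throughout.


All differentials: 9.1, 21.2, 9.9, 13.2, 1.8, 24.8
Sorted: 1.8, 9.1, 9.9, 13.2, 21.2, 24.8
Best 3: 1.8, 9.1, 9.9
Average of best = 20.8 / 3 = 6.9333
Raw index = 6.9333 * 0.96 = 6.656
Handicap index = round(6.656, 1) = 6.7

6.7


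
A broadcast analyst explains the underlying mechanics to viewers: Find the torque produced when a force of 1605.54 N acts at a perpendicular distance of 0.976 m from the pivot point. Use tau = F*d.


tau = F * d
tau = 1605.54 * 0.976
tau = 1567.007 N*m

1567.007 N*m


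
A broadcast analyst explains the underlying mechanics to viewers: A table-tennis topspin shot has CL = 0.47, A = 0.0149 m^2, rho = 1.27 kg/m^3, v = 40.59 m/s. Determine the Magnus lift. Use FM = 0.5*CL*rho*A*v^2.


FM = 0.5 * CL * rho * A * v^2
FM = 0.5 * 0.47 * 1.27 * 0.0149 * 40.59^2
v^2 = 1647.5481
FM = 0.5 * 0.47 * 1.27 * 0.0149 * 1647.5481 = 7.3265 N

7.3265 N


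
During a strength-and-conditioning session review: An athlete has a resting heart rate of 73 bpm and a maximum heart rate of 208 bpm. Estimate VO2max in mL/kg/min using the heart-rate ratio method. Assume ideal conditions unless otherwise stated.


VO2max = 15.3 * HRmax / HRrest
VO2max = 15.3 * 208 / 73
VO2max = 3182.4 / 73 = 43.5945 mL/kg/min

43.5945 mL/kg/min


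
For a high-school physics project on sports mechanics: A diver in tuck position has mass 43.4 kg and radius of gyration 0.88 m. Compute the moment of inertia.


I = m * k^2
I = 43.4 * 0.88^2
I = 43.4 * 0.7744 = 33.609 kg*m^2

33.609 kg*m^2


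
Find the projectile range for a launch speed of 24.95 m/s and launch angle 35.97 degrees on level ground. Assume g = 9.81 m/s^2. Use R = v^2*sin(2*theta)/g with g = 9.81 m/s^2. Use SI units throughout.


R = v^2 * sin(2*theta) / g
Convert angle to radians: theta = 35.97 deg = 0.6278 rad
sin(2*theta) = sin(1.2556) = 0.9507
R = 24.95^2 * 0.9507 / 9.81
R = 622.5025 * 0.9507 / 9.81 = 60.3296 m

60.3296 m


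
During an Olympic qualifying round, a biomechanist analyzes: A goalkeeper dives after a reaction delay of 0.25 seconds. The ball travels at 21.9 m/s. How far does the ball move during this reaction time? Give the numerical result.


d = v * t
d = 21.9 * 0.25
d = 5.475 m

5.475 m


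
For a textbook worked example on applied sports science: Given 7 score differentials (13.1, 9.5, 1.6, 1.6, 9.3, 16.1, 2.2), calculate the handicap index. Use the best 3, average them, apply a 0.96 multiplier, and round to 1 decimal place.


All differentials: 13.1, 9.5, 1.6, 1.6, 9.3, 16.1, 2.2
Sorted: 1.6, 1.6, 2.2, 9.3, 9.5, 13.1, 16.1
Best 3: 1.6, 1.6, 2.2
Average of best = 5.4 / 3 = 1.8
Raw index = 1.8 * 0.96 = 1.728
Handicap index = round(1.728, 1) = 1.7

1.7


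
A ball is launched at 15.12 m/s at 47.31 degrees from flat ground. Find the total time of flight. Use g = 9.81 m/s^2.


T = 2*v*sin(theta)/g
sin(theta) = sin(47.31 deg) = 0.735
T = 2*15.12*0.735 / 9.81
T = 22.2274 / 9.81 = 2.2658 s

2.2658 s


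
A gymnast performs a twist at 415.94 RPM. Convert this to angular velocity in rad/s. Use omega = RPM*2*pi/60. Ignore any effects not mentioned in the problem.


omega = RPM * 2 * pi / 60
omega = 415.94 * 2 * 3.14159 / 60
omega = 2613.4281 / 60 = 43.5571 rad/s

43.5571 rad/s


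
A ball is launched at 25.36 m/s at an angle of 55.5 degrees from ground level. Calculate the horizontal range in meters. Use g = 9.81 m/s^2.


R = v^2 * sin(2*theta) / g
Convert angle to radians: theta = 55.5 deg = 0.9687 rad
sin(2*theta) = sin(1.9373) = 0.9336
R = 25.36^2 * 0.9336 / 9.81
R = 643.1296 * 0.9336 / 9.81 = 61.2042 m

61.2042 m


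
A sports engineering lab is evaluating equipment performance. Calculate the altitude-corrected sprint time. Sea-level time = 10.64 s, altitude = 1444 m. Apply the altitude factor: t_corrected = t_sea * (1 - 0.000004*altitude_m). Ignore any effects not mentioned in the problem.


Correction factor = 1 - 0.000004 * 1444 = 0.994224
t_corrected = t_sea * factor = 10.64 * 0.994224
t_corrected = 10.5785 s

10.5785 s


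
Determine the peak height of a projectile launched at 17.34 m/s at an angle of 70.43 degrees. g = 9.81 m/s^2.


H = (v*sin(theta))^2 / (2*g)
vy = v*sin(theta) = 17.34 * sin(70.43 deg) = 16.3383 m/s
H = vy^2 / (2*g) = 266.9407 / (2*9.81)
H = 266.9407 / 19.62 = 13.6055 m

13.6055 m


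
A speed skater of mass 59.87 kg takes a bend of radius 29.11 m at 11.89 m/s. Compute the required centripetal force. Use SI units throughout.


Fc = m * v^2 / r
v^2 = 11.89^2 = 141.3721
Fc = 59.87 * 141.3721 / 29.11
Fc = 8463.9476 / 29.11 = 290.7574 N

290.7574 N


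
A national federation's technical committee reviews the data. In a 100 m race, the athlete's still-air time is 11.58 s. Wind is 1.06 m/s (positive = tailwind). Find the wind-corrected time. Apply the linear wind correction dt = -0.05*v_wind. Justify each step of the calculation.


dt = -0.05 * v_wind = -0.05 * 1.06 = -0.053 s
t_corrected = t_still + dt = 11.58 + (-0.053)
t_corrected = 11.527 s

11.527 s


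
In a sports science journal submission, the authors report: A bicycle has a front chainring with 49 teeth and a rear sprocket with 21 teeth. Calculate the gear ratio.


GR = front_teeth / rear_teeth
GR = 49 / 21
GR = 2.3333

2.3333


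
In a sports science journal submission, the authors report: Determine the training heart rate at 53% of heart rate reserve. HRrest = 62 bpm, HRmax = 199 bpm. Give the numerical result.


Target = HRrest + pct*(HRmax - HRrest)
Heart rate reserve = HRmax - HRrest = 199 - 62 = 137 bpm
Fraction = 53% = 0.53
Target = 62 + 0.53 * 137
Target = 62 + 72.61 = 134.61 bpm

134.61 bpm


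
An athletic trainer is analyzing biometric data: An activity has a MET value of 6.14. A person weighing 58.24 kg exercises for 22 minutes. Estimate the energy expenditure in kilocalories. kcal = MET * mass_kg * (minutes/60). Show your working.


kcal = MET * mass * time_hr
Convert time: 22 min = 0.3667 hr
kcal = 6.14 * 58.24 * 0.3667
kcal = 131.1177 kcal

131.1177 kcal


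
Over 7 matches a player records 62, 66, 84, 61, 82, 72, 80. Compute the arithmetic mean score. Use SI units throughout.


Average = sum / n
Sum = 507
Average = 507 / 7 = 72.4286

72.4286


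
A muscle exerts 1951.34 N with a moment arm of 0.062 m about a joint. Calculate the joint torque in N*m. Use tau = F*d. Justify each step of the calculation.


tau = F * d
tau = 1951.34 * 0.062
tau = 120.9831 N*m

120.9831 N*m


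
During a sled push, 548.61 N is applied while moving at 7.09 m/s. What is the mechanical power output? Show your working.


P = F * v
P = 548.61 * 7.09
P = 3889.6449 W

3889.6449 W


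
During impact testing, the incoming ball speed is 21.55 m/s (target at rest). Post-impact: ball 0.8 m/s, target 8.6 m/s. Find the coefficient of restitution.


e = (v2_after - v1_after) / (v1_before - v2_before)
Numerator = 8.6 - 0.8 = 7.8
Denominator = 21.55 - 0 = 21.55
e = 7.8 / 21.55 = 0.3619

0.3619


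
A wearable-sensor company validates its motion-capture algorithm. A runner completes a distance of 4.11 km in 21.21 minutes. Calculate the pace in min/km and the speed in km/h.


Pace = time / distance = 21.21 min / 4.11 km = 5.1606 min/km
Speed = distance / time_in_hours = 4.11 / 0.3535 hr
Speed = 11.6266 km/h

5.1606 min/km, 11.6266 km/h


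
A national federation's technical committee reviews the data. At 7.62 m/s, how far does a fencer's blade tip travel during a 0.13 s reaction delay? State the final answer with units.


d = v * t
d = 7.62 * 0.13
d = 0.9906 m

0.9906 m


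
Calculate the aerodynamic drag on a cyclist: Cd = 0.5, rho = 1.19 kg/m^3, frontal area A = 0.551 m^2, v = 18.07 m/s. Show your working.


Fd = 0.5 * Cd * rho * A * v^2
Fd = 0.5 * 0.5 * 1.19 * 0.551 * 18.07^2
v^2 = 326.5249
Fd = 0.5 * 0.5 * 1.19 * 0.551 * 326.5249 = 53.5248 N

53.5248 N


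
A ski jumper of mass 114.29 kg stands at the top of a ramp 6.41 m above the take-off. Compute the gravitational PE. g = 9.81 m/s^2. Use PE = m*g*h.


PE = m * g * h
PE = 114.29 * 9.81 * 6.41
PE = 1121.1849 * 6.41 = 7186.7952 J

7186.7952 J


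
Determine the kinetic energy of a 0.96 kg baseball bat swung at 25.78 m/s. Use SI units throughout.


KE = 0.5 * m * v^2
KE = 0.5 * 0.96 * 25.78^2
KE = 0.5 * 0.96 * 664.6084 = 319.012 J

319.012 J


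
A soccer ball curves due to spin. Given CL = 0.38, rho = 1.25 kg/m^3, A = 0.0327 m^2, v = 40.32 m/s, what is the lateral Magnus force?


FM = 0.5 * CL * rho * A * v^2
FM = 0.5 * 0.38 * 1.25 * 0.0327 * 40.32^2
v^2 = 1625.7024
FM = 0.5 * 0.38 * 1.25 * 0.0327 * 1625.7024 = 12.6256 N

12.6256 N


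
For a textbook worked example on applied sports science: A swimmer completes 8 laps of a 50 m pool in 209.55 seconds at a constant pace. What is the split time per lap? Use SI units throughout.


Split time = total_time / n_laps = 209.55 / 8
Split time = 26.1938 s per lap

26.1938 s


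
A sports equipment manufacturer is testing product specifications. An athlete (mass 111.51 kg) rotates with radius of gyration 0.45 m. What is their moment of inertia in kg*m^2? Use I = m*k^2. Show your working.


I = m * k^2
I = 111.51 * 0.45^2
I = 111.51 * 0.2025 = 22.5808 kg*m^2

22.5808 kg*m^2


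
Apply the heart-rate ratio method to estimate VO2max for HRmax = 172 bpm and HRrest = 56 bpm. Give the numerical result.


VO2max = 15.3 * HRmax / HRrest
VO2max = 15.3 * 172 / 56
VO2max = 2631.6 / 56 = 46.9929 mL/kg/min

46.9929 mL/kg/min


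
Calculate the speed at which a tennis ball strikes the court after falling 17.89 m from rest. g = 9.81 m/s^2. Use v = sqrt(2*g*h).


v = sqrt(2 * g * h)
v = sqrt(2 * 9.81 * 17.89)
v = sqrt(351.0018) = 18.735 m/s

18.735 m/s


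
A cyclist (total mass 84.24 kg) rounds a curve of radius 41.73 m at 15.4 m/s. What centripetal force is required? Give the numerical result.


Fc = m * v^2 / r
v^2 = 15.4^2 = 237.16
Fc = 84.24 * 237.16 / 41.73
Fc = 19978.3584 / 41.73 = 478.7529 N

478.7529 N


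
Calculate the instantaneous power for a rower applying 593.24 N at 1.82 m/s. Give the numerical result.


P = F * v
P = 593.24 * 1.82
P = 1079.6968 W

1079.6968 W


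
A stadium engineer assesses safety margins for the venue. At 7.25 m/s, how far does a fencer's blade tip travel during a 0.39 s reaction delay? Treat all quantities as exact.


d = v * t
d = 7.25 * 0.39
d = 2.8275 m

2.8275 m


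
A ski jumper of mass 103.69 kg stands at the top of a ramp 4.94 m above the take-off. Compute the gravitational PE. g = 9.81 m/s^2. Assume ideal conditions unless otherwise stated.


PE = m * g * h
PE = 103.69 * 9.81 * 4.94
PE = 1017.1989 * 4.94 = 5024.9626 J

5024.9626 J


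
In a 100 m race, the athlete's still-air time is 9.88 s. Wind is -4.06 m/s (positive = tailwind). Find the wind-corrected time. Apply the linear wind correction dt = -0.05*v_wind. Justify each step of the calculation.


dt = -0.05 * v_wind = -0.05 * -4.06 = 0.203 s
t_corrected = t_still + dt = 9.88 + (0.203)
t_corrected = 10.083 s

10.083 s
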